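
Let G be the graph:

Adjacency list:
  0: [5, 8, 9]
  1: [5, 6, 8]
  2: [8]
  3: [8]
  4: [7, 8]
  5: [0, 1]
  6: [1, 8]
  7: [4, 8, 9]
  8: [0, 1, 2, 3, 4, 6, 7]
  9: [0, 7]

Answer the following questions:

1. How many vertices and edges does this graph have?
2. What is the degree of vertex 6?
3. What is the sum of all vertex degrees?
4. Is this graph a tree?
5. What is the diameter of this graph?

Count: 10 vertices, 13 edges.
Vertex 6 has neighbors [1, 8], degree = 2.
Handshaking lemma: 2 * 13 = 26.
A tree on 10 vertices has 9 edges. This graph has 13 edges (4 extra). Not a tree.
Diameter (longest shortest path) = 3.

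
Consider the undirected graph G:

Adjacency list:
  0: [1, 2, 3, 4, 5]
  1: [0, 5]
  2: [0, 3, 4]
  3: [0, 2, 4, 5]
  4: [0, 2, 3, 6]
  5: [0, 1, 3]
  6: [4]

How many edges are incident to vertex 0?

Vertex 0 has neighbors [1, 2, 3, 4, 5], so deg(0) = 5.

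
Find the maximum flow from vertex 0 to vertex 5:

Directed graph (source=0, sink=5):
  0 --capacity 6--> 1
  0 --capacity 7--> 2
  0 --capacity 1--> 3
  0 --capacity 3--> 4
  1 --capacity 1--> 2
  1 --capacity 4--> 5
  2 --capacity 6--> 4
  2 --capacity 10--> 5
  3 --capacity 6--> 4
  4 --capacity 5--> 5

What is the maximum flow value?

Computing max flow:
  Flow on (0->1): 5/6
  Flow on (0->2): 7/7
  Flow on (0->3): 1/1
  Flow on (0->4): 3/3
  Flow on (1->2): 1/1
  Flow on (1->5): 4/4
  Flow on (2->5): 8/10
  Flow on (3->4): 1/6
  Flow on (4->5): 4/5
Maximum flow = 16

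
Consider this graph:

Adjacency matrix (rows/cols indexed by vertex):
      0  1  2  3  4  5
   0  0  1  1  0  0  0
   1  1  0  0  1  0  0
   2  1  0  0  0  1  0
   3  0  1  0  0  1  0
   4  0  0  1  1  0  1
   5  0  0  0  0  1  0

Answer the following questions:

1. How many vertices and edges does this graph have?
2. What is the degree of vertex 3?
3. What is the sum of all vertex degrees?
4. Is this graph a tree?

Count: 6 vertices, 6 edges.
Vertex 3 has neighbors [1, 4], degree = 2.
Handshaking lemma: 2 * 6 = 12.
A tree on 6 vertices has 5 edges. This graph has 6 edges (1 extra). Not a tree.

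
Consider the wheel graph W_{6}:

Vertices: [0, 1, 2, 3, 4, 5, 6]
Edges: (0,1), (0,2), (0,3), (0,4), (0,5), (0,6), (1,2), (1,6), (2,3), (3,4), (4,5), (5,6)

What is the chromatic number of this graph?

W_{6} = C_{6} plus a hub adjacent to every cycle vertex.
The outer cycle needs 2 colors (even cycle); the hub is adjacent to all of them so needs a fresh color.
Chromatic number = 2 + 1 = 3.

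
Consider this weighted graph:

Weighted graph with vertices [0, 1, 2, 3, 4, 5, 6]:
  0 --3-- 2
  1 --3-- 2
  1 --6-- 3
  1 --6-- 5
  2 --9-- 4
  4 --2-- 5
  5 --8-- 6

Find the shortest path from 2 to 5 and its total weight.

Using Dijkstra's algorithm from vertex 2:
Shortest path: 2 -> 1 -> 5
Total weight: 3 + 6 = 9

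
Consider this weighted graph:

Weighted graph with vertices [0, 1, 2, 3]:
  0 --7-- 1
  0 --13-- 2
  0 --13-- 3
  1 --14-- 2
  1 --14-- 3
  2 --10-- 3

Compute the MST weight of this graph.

Applying Kruskal's algorithm (sort edges by weight, add if no cycle):
  Add (0,1) w=7
  Add (2,3) w=10
  Add (0,3) w=13
  Skip (0,2) w=13 (creates cycle)
  Skip (1,3) w=14 (creates cycle)
  Skip (1,2) w=14 (creates cycle)
MST weight = 30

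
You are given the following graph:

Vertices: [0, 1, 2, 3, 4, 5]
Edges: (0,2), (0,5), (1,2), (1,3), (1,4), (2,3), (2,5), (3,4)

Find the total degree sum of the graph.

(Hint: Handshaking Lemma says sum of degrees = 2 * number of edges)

Count edges: 8 edges.
By Handshaking Lemma: sum of degrees = 2 * 8 = 16.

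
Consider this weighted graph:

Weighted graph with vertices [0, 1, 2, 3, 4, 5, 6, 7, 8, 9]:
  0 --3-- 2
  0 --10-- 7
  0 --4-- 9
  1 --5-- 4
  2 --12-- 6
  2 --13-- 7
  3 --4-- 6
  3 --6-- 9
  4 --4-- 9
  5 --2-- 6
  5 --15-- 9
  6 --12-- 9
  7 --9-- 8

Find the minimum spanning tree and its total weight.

Applying Kruskal's algorithm (sort edges by weight, add if no cycle):
  Add (5,6) w=2
  Add (0,2) w=3
  Add (0,9) w=4
  Add (3,6) w=4
  Add (4,9) w=4
  Add (1,4) w=5
  Add (3,9) w=6
  Add (7,8) w=9
  Add (0,7) w=10
  Skip (2,6) w=12 (creates cycle)
  Skip (6,9) w=12 (creates cycle)
  Skip (2,7) w=13 (creates cycle)
  Skip (5,9) w=15 (creates cycle)
MST weight = 47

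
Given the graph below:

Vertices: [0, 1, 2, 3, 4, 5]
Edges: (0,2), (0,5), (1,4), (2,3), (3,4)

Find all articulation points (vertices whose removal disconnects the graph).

An articulation point is a vertex whose removal disconnects the graph.
Articulation points: [0, 2, 3, 4]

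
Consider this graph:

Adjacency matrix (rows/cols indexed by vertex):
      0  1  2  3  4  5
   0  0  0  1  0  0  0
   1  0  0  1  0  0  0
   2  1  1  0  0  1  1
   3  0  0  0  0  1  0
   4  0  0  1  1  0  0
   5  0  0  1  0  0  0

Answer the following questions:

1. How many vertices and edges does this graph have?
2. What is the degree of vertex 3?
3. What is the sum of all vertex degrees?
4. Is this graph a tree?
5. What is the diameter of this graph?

Count: 6 vertices, 5 edges.
Vertex 3 has neighbors [4], degree = 1.
Handshaking lemma: 2 * 5 = 10.
A graph is a tree iff it is connected and has exactly n-1 edges. This graph is connected (all 6 vertices in one component) and has 6-1 = 5 edges. It is a tree.
Diameter (longest shortest path) = 3.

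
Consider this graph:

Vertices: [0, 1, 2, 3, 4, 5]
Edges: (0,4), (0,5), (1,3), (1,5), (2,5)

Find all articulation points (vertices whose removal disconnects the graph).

An articulation point is a vertex whose removal disconnects the graph.
Articulation points: [0, 1, 5]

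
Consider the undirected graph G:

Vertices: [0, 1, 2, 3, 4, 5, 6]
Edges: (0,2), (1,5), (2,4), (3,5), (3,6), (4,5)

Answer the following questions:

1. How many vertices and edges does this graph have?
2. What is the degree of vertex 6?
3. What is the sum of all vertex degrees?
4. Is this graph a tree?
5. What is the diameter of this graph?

Count: 7 vertices, 6 edges.
Vertex 6 has neighbors [3], degree = 1.
Handshaking lemma: 2 * 6 = 12.
A graph is a tree iff it is connected and has exactly n-1 edges. This graph is connected (all 7 vertices in one component) and has 7-1 = 6 edges. It is a tree.
Diameter (longest shortest path) = 5.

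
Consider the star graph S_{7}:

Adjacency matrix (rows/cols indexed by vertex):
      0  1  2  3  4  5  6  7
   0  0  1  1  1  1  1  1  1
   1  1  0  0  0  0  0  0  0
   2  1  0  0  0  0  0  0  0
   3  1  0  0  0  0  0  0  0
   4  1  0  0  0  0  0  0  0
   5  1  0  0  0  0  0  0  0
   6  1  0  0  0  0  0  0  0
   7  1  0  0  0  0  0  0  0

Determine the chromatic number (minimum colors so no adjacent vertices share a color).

S_{7} has one hub adjacent to 7 leaves; leaves are pairwise non-adjacent.
Color the hub 0 and every leaf 1.
Chromatic number = 2.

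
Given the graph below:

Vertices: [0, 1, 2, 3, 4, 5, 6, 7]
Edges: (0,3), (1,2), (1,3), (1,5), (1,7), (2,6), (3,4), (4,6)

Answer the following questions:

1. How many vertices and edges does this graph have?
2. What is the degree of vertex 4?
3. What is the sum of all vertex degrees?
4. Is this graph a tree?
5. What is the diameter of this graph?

Count: 8 vertices, 8 edges.
Vertex 4 has neighbors [3, 6], degree = 2.
Handshaking lemma: 2 * 8 = 16.
A tree on 8 vertices has 7 edges. This graph has 8 edges (1 extra). Not a tree.
Diameter (longest shortest path) = 3.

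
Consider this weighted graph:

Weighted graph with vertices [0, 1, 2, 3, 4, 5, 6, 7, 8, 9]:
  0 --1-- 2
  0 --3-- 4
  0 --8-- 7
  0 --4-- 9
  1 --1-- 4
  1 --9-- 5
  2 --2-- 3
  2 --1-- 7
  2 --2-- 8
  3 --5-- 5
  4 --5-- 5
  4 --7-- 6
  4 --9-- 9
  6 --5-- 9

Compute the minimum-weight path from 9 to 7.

Using Dijkstra's algorithm from vertex 9:
Shortest path: 9 -> 0 -> 2 -> 7
Total weight: 4 + 1 + 1 = 6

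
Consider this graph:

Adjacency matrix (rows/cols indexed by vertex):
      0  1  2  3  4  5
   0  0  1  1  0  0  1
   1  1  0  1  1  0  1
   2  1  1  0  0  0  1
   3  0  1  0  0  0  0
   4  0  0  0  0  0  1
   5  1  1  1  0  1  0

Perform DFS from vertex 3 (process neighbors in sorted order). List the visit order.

DFS from vertex 3 (neighbors processed in ascending order):
Visit order: 3, 1, 0, 2, 5, 4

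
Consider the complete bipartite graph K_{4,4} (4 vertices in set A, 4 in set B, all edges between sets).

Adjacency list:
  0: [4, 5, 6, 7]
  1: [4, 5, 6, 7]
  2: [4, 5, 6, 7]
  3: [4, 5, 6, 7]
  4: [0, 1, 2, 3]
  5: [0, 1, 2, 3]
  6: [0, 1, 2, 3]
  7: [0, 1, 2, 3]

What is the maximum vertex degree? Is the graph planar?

Set-A vertices have degree 4; set-B vertices have degree 4. Maximum degree = max(4,4) = 4.
K_{4,4} contains K_{3,3} as a subgraph (since both sides have >= 3 vertices); by Kuratowski's theorem it is not planar.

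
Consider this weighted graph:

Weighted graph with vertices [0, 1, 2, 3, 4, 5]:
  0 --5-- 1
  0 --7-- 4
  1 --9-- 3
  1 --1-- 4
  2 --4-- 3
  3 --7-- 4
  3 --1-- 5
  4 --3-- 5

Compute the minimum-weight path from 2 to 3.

Using Dijkstra's algorithm from vertex 2:
Shortest path: 2 -> 3
Total weight: 4 = 4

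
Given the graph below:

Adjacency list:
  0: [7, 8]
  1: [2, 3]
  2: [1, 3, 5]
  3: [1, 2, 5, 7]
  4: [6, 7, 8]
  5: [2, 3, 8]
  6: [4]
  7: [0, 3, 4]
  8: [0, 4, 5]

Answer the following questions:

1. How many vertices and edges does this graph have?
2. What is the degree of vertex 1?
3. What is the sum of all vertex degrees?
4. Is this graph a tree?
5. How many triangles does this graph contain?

Count: 9 vertices, 12 edges.
Vertex 1 has neighbors [2, 3], degree = 2.
Handshaking lemma: 2 * 12 = 24.
A tree on 9 vertices has 8 edges. This graph has 12 edges (4 extra). Not a tree.
Number of triangles = 2.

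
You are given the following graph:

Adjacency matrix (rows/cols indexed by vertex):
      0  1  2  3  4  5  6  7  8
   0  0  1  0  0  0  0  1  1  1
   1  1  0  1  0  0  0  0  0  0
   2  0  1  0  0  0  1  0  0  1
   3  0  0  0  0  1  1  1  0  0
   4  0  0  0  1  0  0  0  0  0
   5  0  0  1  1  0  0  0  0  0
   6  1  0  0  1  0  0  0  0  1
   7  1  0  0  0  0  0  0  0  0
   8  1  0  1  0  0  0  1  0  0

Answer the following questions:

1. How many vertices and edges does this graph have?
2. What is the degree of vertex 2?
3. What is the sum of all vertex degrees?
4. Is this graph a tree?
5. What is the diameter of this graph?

Count: 9 vertices, 11 edges.
Vertex 2 has neighbors [1, 5, 8], degree = 3.
Handshaking lemma: 2 * 11 = 22.
A tree on 9 vertices has 8 edges. This graph has 11 edges (3 extra). Not a tree.
Diameter (longest shortest path) = 4.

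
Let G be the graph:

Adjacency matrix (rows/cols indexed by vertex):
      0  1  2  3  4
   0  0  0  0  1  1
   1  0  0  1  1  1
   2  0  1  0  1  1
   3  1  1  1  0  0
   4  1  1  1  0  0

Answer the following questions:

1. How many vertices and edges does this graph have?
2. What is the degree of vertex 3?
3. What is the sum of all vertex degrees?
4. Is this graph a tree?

Count: 5 vertices, 7 edges.
Vertex 3 has neighbors [0, 1, 2], degree = 3.
Handshaking lemma: 2 * 7 = 14.
A tree on 5 vertices has 4 edges. This graph has 7 edges (3 extra). Not a tree.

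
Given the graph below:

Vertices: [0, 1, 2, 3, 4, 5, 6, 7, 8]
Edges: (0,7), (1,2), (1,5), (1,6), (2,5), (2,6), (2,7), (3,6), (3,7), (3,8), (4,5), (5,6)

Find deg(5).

Vertex 5 has neighbors [1, 2, 4, 6], so deg(5) = 4.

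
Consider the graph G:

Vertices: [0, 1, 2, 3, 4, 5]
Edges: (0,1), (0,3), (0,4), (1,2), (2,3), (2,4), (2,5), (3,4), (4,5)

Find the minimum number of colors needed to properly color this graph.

The graph has a maximum clique of size 3 (lower bound on chromatic number).
A valid 3-coloring: {0: 0, 1: 1, 2: 0, 3: 2, 4: 1, 5: 2}.
Chromatic number = 3.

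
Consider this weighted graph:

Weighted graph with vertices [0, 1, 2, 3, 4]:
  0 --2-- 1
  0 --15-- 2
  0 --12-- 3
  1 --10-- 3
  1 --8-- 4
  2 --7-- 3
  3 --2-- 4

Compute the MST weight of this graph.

Applying Kruskal's algorithm (sort edges by weight, add if no cycle):
  Add (0,1) w=2
  Add (3,4) w=2
  Add (2,3) w=7
  Add (1,4) w=8
  Skip (1,3) w=10 (creates cycle)
  Skip (0,3) w=12 (creates cycle)
  Skip (0,2) w=15 (creates cycle)
MST weight = 19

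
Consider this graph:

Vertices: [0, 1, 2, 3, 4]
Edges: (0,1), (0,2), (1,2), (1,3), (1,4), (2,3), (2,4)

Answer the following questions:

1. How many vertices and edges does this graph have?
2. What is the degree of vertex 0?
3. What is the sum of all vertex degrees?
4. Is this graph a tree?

Count: 5 vertices, 7 edges.
Vertex 0 has neighbors [1, 2], degree = 2.
Handshaking lemma: 2 * 7 = 14.
A tree on 5 vertices has 4 edges. This graph has 7 edges (3 extra). Not a tree.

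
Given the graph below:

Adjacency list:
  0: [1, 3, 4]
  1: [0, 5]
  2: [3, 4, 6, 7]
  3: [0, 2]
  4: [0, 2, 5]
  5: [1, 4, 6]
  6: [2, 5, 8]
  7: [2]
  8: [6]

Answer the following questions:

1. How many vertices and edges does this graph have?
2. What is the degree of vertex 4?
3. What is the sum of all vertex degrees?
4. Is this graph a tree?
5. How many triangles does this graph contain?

Count: 9 vertices, 11 edges.
Vertex 4 has neighbors [0, 2, 5], degree = 3.
Handshaking lemma: 2 * 11 = 22.
A tree on 9 vertices has 8 edges. This graph has 11 edges (3 extra). Not a tree.
Number of triangles = 0.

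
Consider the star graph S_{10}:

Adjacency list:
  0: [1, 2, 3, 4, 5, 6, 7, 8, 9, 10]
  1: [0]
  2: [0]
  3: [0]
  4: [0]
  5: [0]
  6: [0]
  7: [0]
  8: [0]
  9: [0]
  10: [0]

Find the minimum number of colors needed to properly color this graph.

S_{10} has one hub adjacent to 10 leaves; leaves are pairwise non-adjacent.
Color the hub 0 and every leaf 1.
Chromatic number = 2.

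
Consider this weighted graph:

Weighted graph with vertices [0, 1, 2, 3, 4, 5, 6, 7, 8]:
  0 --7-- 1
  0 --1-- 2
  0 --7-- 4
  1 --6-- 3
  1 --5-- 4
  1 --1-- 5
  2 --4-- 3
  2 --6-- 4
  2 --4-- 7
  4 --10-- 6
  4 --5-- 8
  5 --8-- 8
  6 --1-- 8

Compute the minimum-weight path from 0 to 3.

Using Dijkstra's algorithm from vertex 0:
Shortest path: 0 -> 2 -> 3
Total weight: 1 + 4 = 5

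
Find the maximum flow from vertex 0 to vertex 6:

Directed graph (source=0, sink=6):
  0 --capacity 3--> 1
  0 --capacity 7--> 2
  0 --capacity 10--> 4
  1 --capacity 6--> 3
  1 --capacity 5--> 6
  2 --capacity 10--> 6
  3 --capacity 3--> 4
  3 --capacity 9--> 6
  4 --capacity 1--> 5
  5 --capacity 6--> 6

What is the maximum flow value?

Computing max flow:
  Flow on (0->1): 3/3
  Flow on (0->2): 7/7
  Flow on (0->4): 1/10
  Flow on (1->6): 3/5
  Flow on (2->6): 7/10
  Flow on (4->5): 1/1
  Flow on (5->6): 1/6
Maximum flow = 11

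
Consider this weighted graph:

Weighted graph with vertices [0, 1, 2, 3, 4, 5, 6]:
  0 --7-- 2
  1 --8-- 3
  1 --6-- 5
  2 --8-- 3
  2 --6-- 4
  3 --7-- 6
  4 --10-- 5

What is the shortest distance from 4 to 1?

Using Dijkstra's algorithm from vertex 4:
Shortest path: 4 -> 5 -> 1
Total weight: 10 + 6 = 16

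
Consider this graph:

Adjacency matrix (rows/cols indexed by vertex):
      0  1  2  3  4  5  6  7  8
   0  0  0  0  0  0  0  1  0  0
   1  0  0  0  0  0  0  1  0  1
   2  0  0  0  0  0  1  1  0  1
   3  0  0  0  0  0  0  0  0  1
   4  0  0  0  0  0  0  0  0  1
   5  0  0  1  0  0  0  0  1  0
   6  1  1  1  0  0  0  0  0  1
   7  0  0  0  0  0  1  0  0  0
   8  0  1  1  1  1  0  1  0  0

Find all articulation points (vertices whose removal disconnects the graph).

An articulation point is a vertex whose removal disconnects the graph.
Articulation points: [2, 5, 6, 8]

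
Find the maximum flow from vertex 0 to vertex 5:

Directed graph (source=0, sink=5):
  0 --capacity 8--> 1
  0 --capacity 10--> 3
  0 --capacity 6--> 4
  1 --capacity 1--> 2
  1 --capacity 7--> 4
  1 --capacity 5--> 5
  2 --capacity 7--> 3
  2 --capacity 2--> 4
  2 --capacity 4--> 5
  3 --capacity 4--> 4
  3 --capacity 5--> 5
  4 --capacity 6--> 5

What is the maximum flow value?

Computing max flow:
  Flow on (0->1): 6/8
  Flow on (0->3): 9/10
  Flow on (0->4): 2/6
  Flow on (1->2): 1/1
  Flow on (1->5): 5/5
  Flow on (2->5): 1/4
  Flow on (3->4): 4/4
  Flow on (3->5): 5/5
  Flow on (4->5): 6/6
Maximum flow = 17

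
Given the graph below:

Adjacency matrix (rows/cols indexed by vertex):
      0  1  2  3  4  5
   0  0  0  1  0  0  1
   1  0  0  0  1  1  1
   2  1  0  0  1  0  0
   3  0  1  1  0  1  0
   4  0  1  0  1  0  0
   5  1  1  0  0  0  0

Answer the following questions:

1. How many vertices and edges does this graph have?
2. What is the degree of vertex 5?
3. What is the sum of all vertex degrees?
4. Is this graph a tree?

Count: 6 vertices, 7 edges.
Vertex 5 has neighbors [0, 1], degree = 2.
Handshaking lemma: 2 * 7 = 14.
A tree on 6 vertices has 5 edges. This graph has 7 edges (2 extra). Not a tree.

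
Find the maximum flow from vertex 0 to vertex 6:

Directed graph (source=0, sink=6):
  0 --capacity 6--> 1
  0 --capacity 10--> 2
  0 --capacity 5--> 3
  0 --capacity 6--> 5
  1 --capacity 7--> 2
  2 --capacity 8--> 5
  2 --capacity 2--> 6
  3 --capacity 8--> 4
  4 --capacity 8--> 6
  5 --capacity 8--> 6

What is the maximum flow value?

Computing max flow:
  Flow on (0->2): 10/10
  Flow on (0->3): 5/5
  Flow on (2->5): 8/8
  Flow on (2->6): 2/2
  Flow on (3->4): 5/8
  Flow on (4->6): 5/8
  Flow on (5->6): 8/8
Maximum flow = 15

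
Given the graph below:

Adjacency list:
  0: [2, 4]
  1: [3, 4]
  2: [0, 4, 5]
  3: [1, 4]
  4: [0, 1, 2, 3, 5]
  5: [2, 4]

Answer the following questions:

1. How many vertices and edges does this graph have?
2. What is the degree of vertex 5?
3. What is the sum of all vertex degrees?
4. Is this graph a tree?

Count: 6 vertices, 8 edges.
Vertex 5 has neighbors [2, 4], degree = 2.
Handshaking lemma: 2 * 8 = 16.
A tree on 6 vertices has 5 edges. This graph has 8 edges (3 extra). Not a tree.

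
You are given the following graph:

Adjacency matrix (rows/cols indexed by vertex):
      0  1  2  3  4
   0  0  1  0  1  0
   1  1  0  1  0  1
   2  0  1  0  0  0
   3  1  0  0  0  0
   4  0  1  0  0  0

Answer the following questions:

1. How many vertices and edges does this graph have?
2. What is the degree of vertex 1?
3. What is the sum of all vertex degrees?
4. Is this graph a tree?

Count: 5 vertices, 4 edges.
Vertex 1 has neighbors [0, 2, 4], degree = 3.
Handshaking lemma: 2 * 4 = 8.
A graph is a tree iff it is connected and has exactly n-1 edges. This graph is connected (all 5 vertices in one component) and has 5-1 = 4 edges. It is a tree.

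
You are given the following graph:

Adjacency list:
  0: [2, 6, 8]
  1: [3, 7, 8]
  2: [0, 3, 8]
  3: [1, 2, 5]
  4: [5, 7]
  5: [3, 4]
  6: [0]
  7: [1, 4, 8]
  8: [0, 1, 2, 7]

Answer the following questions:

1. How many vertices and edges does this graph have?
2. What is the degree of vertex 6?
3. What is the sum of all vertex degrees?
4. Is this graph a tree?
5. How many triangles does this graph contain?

Count: 9 vertices, 12 edges.
Vertex 6 has neighbors [0], degree = 1.
Handshaking lemma: 2 * 12 = 24.
A tree on 9 vertices has 8 edges. This graph has 12 edges (4 extra). Not a tree.
Number of triangles = 2.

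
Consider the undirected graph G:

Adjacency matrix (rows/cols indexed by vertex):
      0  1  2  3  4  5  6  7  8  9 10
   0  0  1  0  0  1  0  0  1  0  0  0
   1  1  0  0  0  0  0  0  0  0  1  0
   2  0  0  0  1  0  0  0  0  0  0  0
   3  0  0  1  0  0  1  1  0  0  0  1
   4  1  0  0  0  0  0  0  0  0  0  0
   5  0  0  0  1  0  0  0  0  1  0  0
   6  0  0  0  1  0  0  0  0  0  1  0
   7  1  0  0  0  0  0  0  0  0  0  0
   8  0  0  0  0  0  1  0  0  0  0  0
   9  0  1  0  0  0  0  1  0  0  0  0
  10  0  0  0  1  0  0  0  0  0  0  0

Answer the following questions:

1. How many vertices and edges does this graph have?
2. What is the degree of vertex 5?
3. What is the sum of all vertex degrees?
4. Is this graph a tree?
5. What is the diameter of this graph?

Count: 11 vertices, 10 edges.
Vertex 5 has neighbors [3, 8], degree = 2.
Handshaking lemma: 2 * 10 = 20.
A graph is a tree iff it is connected and has exactly n-1 edges. This graph is connected (all 11 vertices in one component) and has 11-1 = 10 edges. It is a tree.
Diameter (longest shortest path) = 7.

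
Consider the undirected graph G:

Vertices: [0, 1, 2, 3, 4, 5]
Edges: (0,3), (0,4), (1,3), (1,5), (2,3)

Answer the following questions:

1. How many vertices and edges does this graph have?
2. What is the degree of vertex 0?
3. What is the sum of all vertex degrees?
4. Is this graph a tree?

Count: 6 vertices, 5 edges.
Vertex 0 has neighbors [3, 4], degree = 2.
Handshaking lemma: 2 * 5 = 10.
A graph is a tree iff it is connected and has exactly n-1 edges. This graph is connected (all 6 vertices in one component) and has 6-1 = 5 edges. It is a tree.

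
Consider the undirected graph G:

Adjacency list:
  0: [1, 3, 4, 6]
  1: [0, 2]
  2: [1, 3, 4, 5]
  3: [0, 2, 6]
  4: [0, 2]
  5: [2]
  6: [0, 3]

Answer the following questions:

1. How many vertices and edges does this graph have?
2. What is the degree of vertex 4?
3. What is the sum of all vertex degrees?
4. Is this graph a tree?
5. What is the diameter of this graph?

Count: 7 vertices, 9 edges.
Vertex 4 has neighbors [0, 2], degree = 2.
Handshaking lemma: 2 * 9 = 18.
A tree on 7 vertices has 6 edges. This graph has 9 edges (3 extra). Not a tree.
Diameter (longest shortest path) = 3.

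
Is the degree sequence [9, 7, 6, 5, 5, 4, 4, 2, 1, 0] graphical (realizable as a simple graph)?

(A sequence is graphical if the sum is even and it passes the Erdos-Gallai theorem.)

Sum of degrees = 43. Sum is odd, so the sequence is NOT graphical.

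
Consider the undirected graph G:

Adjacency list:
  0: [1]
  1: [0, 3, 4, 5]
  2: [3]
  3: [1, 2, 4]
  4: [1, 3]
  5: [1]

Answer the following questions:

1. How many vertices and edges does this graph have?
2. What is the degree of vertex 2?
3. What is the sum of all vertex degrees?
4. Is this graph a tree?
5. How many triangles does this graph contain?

Count: 6 vertices, 6 edges.
Vertex 2 has neighbors [3], degree = 1.
Handshaking lemma: 2 * 6 = 12.
A tree on 6 vertices has 5 edges. This graph has 6 edges (1 extra). Not a tree.
Number of triangles = 1.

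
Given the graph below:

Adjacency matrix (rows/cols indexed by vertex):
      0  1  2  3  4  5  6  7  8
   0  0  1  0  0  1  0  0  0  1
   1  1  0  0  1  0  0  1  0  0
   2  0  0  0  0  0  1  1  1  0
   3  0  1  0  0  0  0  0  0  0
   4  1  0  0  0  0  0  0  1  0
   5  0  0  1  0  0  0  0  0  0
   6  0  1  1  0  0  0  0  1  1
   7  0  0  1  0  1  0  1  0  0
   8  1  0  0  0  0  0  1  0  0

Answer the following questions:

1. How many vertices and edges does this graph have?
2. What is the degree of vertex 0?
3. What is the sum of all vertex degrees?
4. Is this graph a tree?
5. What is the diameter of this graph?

Count: 9 vertices, 11 edges.
Vertex 0 has neighbors [1, 4, 8], degree = 3.
Handshaking lemma: 2 * 11 = 22.
A tree on 9 vertices has 8 edges. This graph has 11 edges (3 extra). Not a tree.
Diameter (longest shortest path) = 4.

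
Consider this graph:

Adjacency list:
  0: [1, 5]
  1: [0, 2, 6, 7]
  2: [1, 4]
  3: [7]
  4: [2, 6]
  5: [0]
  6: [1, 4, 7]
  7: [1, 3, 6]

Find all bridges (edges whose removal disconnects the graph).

A bridge is an edge whose removal increases the number of connected components.
Bridges found: (0,1), (0,5), (3,7)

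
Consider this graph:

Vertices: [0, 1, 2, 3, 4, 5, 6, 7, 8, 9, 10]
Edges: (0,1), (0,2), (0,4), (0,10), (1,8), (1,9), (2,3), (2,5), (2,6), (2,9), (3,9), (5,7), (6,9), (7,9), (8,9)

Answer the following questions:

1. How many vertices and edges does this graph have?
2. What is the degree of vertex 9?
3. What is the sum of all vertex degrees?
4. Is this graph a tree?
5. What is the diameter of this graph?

Count: 11 vertices, 15 edges.
Vertex 9 has neighbors [1, 2, 3, 6, 7, 8], degree = 6.
Handshaking lemma: 2 * 15 = 30.
A tree on 11 vertices has 10 edges. This graph has 15 edges (5 extra). Not a tree.
Diameter (longest shortest path) = 4.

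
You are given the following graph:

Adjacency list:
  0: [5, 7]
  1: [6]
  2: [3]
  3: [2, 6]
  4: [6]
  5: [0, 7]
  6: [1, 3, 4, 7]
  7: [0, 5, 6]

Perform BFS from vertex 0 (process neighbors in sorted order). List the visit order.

BFS from vertex 0 (neighbors processed in ascending order):
Visit order: 0, 5, 7, 6, 1, 3, 4, 2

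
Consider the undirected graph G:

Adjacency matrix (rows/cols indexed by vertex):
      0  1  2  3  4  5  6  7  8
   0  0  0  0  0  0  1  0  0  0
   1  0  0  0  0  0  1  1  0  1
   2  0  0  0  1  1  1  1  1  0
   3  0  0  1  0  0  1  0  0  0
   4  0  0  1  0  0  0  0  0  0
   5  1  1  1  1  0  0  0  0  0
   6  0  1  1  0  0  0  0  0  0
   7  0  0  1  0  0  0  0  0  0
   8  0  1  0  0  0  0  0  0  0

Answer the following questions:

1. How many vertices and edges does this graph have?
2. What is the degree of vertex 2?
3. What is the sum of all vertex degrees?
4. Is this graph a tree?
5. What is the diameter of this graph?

Count: 9 vertices, 10 edges.
Vertex 2 has neighbors [3, 4, 5, 6, 7], degree = 5.
Handshaking lemma: 2 * 10 = 20.
A tree on 9 vertices has 8 edges. This graph has 10 edges (2 extra). Not a tree.
Diameter (longest shortest path) = 4.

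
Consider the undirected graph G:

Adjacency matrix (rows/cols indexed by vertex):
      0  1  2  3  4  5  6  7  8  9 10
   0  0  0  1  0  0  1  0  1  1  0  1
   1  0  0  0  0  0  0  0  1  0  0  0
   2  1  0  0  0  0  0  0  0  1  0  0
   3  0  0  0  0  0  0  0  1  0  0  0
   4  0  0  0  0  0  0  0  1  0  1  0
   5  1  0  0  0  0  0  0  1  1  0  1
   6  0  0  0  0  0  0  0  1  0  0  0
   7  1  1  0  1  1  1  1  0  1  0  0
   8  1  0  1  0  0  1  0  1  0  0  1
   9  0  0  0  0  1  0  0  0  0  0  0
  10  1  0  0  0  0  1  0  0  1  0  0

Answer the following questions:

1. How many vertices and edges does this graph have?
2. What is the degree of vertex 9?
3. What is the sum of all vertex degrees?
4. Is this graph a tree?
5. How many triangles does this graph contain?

Count: 11 vertices, 16 edges.
Vertex 9 has neighbors [4], degree = 1.
Handshaking lemma: 2 * 16 = 32.
A tree on 11 vertices has 10 edges. This graph has 16 edges (6 extra). Not a tree.
Number of triangles = 8.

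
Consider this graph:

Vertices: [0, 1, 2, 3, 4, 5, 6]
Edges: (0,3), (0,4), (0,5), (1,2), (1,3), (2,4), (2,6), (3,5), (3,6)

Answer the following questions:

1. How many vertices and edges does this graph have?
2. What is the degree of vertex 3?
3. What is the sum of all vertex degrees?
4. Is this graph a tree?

Count: 7 vertices, 9 edges.
Vertex 3 has neighbors [0, 1, 5, 6], degree = 4.
Handshaking lemma: 2 * 9 = 18.
A tree on 7 vertices has 6 edges. This graph has 9 edges (3 extra). Not a tree.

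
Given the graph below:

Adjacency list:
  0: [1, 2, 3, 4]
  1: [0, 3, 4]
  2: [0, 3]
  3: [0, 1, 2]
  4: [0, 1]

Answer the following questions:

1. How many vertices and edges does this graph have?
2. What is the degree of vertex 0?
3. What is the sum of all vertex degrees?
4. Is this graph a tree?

Count: 5 vertices, 7 edges.
Vertex 0 has neighbors [1, 2, 3, 4], degree = 4.
Handshaking lemma: 2 * 7 = 14.
A tree on 5 vertices has 4 edges. This graph has 7 edges (3 extra). Not a tree.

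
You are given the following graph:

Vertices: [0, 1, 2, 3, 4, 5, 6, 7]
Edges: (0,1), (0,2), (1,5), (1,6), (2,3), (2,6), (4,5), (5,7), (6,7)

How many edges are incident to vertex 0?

Vertex 0 has neighbors [1, 2], so deg(0) = 2.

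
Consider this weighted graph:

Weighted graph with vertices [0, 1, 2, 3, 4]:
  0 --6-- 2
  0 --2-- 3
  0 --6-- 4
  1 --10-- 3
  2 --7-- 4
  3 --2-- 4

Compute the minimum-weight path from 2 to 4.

Using Dijkstra's algorithm from vertex 2:
Shortest path: 2 -> 4
Total weight: 7 = 7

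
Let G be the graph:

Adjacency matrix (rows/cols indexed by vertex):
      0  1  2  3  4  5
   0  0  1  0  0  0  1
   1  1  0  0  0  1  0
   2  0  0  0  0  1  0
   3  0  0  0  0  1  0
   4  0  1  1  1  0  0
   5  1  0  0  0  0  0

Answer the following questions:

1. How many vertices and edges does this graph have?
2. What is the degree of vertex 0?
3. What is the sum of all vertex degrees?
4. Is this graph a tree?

Count: 6 vertices, 5 edges.
Vertex 0 has neighbors [1, 5], degree = 2.
Handshaking lemma: 2 * 5 = 10.
A graph is a tree iff it is connected and has exactly n-1 edges. This graph is connected (all 6 vertices in one component) and has 6-1 = 5 edges. It is a tree.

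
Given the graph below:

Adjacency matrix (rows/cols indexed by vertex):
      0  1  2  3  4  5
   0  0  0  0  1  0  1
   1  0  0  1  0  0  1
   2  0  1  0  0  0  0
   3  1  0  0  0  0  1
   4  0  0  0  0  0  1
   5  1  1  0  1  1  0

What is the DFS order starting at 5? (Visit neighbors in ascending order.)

DFS from vertex 5 (neighbors processed in ascending order):
Visit order: 5, 0, 3, 1, 2, 4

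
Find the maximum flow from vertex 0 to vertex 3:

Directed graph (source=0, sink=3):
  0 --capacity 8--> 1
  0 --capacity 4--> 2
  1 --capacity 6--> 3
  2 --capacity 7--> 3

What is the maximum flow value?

Computing max flow:
  Flow on (0->1): 6/8
  Flow on (0->2): 4/4
  Flow on (1->3): 6/6
  Flow on (2->3): 4/7
Maximum flow = 10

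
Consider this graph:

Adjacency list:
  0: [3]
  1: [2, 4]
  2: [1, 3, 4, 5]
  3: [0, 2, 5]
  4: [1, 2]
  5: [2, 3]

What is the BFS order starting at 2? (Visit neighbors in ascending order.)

BFS from vertex 2 (neighbors processed in ascending order):
Visit order: 2, 1, 3, 4, 5, 0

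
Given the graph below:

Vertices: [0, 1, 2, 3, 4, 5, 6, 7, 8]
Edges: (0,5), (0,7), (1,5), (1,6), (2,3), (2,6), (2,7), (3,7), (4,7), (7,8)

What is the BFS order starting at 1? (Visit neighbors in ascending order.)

BFS from vertex 1 (neighbors processed in ascending order):
Visit order: 1, 5, 6, 0, 2, 7, 3, 4, 8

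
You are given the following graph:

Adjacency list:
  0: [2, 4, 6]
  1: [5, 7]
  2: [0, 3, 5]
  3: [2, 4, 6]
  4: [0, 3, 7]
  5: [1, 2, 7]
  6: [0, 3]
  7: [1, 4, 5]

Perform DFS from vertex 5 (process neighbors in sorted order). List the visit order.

DFS from vertex 5 (neighbors processed in ascending order):
Visit order: 5, 1, 7, 4, 0, 2, 3, 6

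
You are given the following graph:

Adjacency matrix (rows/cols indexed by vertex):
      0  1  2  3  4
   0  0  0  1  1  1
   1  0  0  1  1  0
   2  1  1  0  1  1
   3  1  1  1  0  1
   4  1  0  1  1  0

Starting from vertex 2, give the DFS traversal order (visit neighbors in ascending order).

DFS from vertex 2 (neighbors processed in ascending order):
Visit order: 2, 0, 3, 1, 4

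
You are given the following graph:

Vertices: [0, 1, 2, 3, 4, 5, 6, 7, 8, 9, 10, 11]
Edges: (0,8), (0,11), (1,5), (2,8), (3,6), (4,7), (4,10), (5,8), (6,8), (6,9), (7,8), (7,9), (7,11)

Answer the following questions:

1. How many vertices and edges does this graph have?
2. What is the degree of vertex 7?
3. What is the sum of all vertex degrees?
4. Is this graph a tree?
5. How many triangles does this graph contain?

Count: 12 vertices, 13 edges.
Vertex 7 has neighbors [4, 8, 9, 11], degree = 4.
Handshaking lemma: 2 * 13 = 26.
A tree on 12 vertices has 11 edges. This graph has 13 edges (2 extra). Not a tree.
Number of triangles = 0.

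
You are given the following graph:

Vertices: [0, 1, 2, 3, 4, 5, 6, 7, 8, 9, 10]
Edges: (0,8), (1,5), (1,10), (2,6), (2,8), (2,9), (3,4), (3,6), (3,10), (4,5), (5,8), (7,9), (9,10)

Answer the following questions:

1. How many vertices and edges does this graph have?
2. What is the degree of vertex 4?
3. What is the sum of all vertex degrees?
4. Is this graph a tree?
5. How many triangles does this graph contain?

Count: 11 vertices, 13 edges.
Vertex 4 has neighbors [3, 5], degree = 2.
Handshaking lemma: 2 * 13 = 26.
A tree on 11 vertices has 10 edges. This graph has 13 edges (3 extra). Not a tree.
Number of triangles = 0.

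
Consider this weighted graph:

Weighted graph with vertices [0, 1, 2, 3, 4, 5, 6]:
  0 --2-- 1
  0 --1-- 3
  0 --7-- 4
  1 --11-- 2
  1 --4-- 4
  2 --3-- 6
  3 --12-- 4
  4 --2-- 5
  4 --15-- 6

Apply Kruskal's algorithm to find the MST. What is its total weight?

Applying Kruskal's algorithm (sort edges by weight, add if no cycle):
  Add (0,3) w=1
  Add (0,1) w=2
  Add (4,5) w=2
  Add (2,6) w=3
  Add (1,4) w=4
  Skip (0,4) w=7 (creates cycle)
  Add (1,2) w=11
  Skip (3,4) w=12 (creates cycle)
  Skip (4,6) w=15 (creates cycle)
MST weight = 23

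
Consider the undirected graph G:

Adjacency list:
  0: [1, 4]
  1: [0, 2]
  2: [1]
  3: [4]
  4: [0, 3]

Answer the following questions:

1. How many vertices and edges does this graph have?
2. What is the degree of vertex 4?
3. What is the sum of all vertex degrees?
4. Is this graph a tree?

Count: 5 vertices, 4 edges.
Vertex 4 has neighbors [0, 3], degree = 2.
Handshaking lemma: 2 * 4 = 8.
A graph is a tree iff it is connected and has exactly n-1 edges. This graph is connected (all 5 vertices in one component) and has 5-1 = 4 edges. It is a tree.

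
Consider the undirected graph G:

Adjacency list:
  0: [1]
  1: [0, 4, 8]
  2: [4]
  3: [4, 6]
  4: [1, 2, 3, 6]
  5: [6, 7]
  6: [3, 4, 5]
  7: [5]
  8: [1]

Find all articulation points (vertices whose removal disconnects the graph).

An articulation point is a vertex whose removal disconnects the graph.
Articulation points: [1, 4, 5, 6]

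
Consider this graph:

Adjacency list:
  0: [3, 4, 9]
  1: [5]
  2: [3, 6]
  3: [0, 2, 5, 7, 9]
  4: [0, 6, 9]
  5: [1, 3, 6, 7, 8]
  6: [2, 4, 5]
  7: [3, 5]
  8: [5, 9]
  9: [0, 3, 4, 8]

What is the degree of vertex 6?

Vertex 6 has neighbors [2, 4, 5], so deg(6) = 3.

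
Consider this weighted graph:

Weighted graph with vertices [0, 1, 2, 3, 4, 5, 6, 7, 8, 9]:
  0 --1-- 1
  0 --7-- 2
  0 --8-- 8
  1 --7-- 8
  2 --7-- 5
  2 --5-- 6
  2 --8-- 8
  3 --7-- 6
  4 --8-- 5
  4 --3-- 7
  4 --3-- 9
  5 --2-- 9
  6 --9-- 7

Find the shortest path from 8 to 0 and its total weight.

Using Dijkstra's algorithm from vertex 8:
Shortest path: 8 -> 0
Total weight: 8 = 8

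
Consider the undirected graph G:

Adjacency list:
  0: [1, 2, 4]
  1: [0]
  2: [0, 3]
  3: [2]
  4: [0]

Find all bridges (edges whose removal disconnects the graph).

A bridge is an edge whose removal increases the number of connected components.
Bridges found: (0,1), (0,2), (0,4), (2,3)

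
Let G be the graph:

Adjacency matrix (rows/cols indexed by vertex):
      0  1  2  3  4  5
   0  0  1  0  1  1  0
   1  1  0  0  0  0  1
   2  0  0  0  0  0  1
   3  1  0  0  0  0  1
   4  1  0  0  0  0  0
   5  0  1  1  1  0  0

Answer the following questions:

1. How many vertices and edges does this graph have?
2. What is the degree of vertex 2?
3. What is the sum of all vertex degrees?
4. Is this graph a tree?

Count: 6 vertices, 6 edges.
Vertex 2 has neighbors [5], degree = 1.
Handshaking lemma: 2 * 6 = 12.
A tree on 6 vertices has 5 edges. This graph has 6 edges (1 extra). Not a tree.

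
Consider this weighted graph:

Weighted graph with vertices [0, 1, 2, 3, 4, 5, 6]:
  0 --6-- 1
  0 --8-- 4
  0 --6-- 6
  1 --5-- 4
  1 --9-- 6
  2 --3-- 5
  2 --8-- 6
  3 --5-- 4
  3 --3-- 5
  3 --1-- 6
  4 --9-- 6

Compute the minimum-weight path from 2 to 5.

Using Dijkstra's algorithm from vertex 2:
Shortest path: 2 -> 5
Total weight: 3 = 3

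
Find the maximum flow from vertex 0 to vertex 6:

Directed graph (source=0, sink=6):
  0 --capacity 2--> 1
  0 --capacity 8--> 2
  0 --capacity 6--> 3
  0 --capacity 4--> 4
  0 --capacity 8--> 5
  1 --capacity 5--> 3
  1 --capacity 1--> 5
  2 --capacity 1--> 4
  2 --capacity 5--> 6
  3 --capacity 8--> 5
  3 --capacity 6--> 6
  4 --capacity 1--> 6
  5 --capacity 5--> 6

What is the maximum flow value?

Computing max flow:
  Flow on (0->1): 2/2
  Flow on (0->2): 6/8
  Flow on (0->3): 4/6
  Flow on (0->5): 5/8
  Flow on (1->3): 2/5
  Flow on (2->4): 1/1
  Flow on (2->6): 5/5
  Flow on (3->6): 6/6
  Flow on (4->6): 1/1
  Flow on (5->6): 5/5
Maximum flow = 17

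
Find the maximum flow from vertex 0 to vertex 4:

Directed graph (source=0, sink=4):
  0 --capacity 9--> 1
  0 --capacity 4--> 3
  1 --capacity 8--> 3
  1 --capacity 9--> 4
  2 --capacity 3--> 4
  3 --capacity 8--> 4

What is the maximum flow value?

Computing max flow:
  Flow on (0->1): 9/9
  Flow on (0->3): 4/4
  Flow on (1->4): 9/9
  Flow on (3->4): 4/8
Maximum flow = 13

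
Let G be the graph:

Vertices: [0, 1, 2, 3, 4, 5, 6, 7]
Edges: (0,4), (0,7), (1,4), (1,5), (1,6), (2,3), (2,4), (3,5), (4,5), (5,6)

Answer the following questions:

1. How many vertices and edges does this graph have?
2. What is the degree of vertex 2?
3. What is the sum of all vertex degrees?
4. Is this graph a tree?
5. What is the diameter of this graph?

Count: 8 vertices, 10 edges.
Vertex 2 has neighbors [3, 4], degree = 2.
Handshaking lemma: 2 * 10 = 20.
A tree on 8 vertices has 7 edges. This graph has 10 edges (3 extra). Not a tree.
Diameter (longest shortest path) = 4.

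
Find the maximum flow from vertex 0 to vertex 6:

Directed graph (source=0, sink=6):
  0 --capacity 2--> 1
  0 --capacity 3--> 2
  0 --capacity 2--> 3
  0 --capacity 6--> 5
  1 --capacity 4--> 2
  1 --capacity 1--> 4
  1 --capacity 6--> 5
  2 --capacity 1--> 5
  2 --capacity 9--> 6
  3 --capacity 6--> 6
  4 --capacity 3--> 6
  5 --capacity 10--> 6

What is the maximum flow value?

Computing max flow:
  Flow on (0->1): 2/2
  Flow on (0->2): 3/3
  Flow on (0->3): 2/2
  Flow on (0->5): 6/6
  Flow on (1->2): 2/4
  Flow on (2->6): 5/9
  Flow on (3->6): 2/6
  Flow on (5->6): 6/10
Maximum flow = 13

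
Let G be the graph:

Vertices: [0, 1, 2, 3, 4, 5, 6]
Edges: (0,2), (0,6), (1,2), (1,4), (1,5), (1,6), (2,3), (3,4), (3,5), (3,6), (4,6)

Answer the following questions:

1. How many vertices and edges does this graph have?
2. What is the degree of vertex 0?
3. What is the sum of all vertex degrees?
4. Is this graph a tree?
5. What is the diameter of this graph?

Count: 7 vertices, 11 edges.
Vertex 0 has neighbors [2, 6], degree = 2.
Handshaking lemma: 2 * 11 = 22.
A tree on 7 vertices has 6 edges. This graph has 11 edges (5 extra). Not a tree.
Diameter (longest shortest path) = 3.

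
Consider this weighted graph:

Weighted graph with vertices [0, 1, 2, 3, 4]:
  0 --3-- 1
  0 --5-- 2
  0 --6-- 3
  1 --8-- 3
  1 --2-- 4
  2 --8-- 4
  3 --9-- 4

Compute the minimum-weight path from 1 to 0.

Using Dijkstra's algorithm from vertex 1:
Shortest path: 1 -> 0
Total weight: 3 = 3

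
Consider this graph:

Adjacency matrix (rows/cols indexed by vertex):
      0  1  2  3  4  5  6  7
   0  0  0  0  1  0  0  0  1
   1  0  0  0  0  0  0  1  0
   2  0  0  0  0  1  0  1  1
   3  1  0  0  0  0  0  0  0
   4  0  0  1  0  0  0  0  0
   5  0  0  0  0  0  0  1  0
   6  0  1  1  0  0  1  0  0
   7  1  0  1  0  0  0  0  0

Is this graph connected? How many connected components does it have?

Checking connectivity: the graph has 1 connected component(s).
All vertices are reachable from each other. The graph IS connected.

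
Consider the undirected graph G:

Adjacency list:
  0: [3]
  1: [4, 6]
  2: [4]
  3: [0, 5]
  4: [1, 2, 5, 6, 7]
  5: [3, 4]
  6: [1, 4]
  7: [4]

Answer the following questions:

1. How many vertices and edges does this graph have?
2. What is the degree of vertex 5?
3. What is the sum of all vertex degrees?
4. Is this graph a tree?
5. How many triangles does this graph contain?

Count: 8 vertices, 8 edges.
Vertex 5 has neighbors [3, 4], degree = 2.
Handshaking lemma: 2 * 8 = 16.
A tree on 8 vertices has 7 edges. This graph has 8 edges (1 extra). Not a tree.
Number of triangles = 1.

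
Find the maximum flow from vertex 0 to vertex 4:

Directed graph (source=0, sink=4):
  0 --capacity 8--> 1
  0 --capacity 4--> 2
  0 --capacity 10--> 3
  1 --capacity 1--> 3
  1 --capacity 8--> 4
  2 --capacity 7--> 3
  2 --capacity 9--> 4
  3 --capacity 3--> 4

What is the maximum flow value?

Computing max flow:
  Flow on (0->1): 8/8
  Flow on (0->2): 4/4
  Flow on (0->3): 3/10
  Flow on (1->4): 8/8
  Flow on (2->4): 4/9
  Flow on (3->4): 3/3
Maximum flow = 15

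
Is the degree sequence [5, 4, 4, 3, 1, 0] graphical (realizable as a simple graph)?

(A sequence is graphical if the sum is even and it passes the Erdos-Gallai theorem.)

Sum of degrees = 17. Sum is odd, so the sequence is NOT graphical.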